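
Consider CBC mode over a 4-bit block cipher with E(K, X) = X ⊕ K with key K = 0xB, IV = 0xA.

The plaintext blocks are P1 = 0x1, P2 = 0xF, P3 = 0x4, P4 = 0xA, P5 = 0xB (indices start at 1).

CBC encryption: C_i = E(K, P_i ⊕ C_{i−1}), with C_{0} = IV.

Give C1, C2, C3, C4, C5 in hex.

C1: P1 ⊕ 0xA = 0xB; E(K, 0xB) = 0x0.
C2: P2 ⊕ 0x0 = 0xF; E(K, 0xF) = 0x4.
C3: P3 ⊕ 0x4 = 0x0; E(K, 0x0) = 0xB.
C4: P4 ⊕ 0xB = 0x1; E(K, 0x1) = 0xA.
C5: P5 ⊕ 0xA = 0x1; E(K, 0x1) = 0xA.

C1 = 0x0, C2 = 0x4, C3 = 0xB, C4 = 0xA, C5 = 0xA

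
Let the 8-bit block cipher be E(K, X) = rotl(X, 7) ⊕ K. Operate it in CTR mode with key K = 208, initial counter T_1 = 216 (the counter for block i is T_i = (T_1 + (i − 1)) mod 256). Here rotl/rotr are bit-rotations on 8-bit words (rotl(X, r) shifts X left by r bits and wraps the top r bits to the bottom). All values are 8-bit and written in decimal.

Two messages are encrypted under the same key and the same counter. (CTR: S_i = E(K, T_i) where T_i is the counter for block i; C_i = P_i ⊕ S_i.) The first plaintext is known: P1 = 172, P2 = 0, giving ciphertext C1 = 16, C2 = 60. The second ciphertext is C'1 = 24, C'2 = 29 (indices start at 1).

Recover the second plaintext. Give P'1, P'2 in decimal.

P'1 = 164, P'2 = 33

In CTR with a reused counter, both messages share the same keystream S_i, so C_i ⊕ C'_i = P_i ⊕ P'_i and thus P'_i = P_i ⊕ C_i ⊕ C'_i.
P'1: 172 ⊕ 16 ⊕ 24 = 164.
P'2: 0 ⊕ 60 ⊕ 29 = 33.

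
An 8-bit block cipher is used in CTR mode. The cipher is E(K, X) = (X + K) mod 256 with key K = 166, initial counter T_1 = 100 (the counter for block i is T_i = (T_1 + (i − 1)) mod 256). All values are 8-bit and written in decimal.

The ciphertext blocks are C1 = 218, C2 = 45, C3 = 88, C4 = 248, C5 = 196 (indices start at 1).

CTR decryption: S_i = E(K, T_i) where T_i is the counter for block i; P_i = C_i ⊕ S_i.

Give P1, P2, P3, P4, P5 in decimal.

P1 = 208, P2 = 38, P3 = 84, P4 = 245, P5 = 202

P1: T = 100, S = E(K, T) = 10; 218 ⊕ 10 = 208.
P2: T = 101, S = E(K, T) = 11; 45 ⊕ 11 = 38.
P3: T = 102, S = E(K, T) = 12; 88 ⊕ 12 = 84.
P4: T = 103, S = E(K, T) = 13; 248 ⊕ 13 = 245.
P5: T = 104, S = E(K, T) = 14; 196 ⊕ 14 = 202.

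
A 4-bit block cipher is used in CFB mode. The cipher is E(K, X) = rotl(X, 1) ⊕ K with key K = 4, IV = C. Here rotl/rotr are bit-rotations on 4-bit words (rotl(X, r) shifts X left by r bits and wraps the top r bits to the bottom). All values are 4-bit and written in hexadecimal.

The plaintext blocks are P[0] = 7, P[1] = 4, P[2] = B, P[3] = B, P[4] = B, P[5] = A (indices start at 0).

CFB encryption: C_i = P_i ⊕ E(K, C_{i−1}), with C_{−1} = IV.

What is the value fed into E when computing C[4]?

C[0]: E(K, C) = D; 7 ⊕ D = A.
C[1]: E(K, A) = 1; 4 ⊕ 1 = 5.
C[2]: E(K, 5) = E; B ⊕ E = 5.
C[3]: E(K, 5) = E; B ⊕ E = 5.
C[4]: E(K, 5) = E; B ⊕ E = 5.
So the input to E for block [4] is 5.

5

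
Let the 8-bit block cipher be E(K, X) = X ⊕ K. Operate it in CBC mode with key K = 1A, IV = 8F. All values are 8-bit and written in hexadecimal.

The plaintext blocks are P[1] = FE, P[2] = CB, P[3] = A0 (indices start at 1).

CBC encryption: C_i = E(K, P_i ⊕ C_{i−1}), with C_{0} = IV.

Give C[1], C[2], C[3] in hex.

C[1] = 6B, C[2] = BA, C[3] = 00

C[1]: P[1] ⊕ 8F = 71; E(K, 71) = 6B.
C[2]: P[2] ⊕ 6B = A0; E(K, A0) = BA.
C[3]: P[3] ⊕ BA = 1A; E(K, 1A) = 00.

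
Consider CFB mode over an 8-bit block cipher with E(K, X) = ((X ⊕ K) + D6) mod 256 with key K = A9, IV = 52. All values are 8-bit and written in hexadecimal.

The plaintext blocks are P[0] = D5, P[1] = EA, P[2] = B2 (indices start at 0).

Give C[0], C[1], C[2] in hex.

CFB encryption: C_i = P_i ⊕ E(K, C_{i−1}), with C_{−1} = IV.
C[0]: E(K, 52) = D1; D5 ⊕ D1 = 04.
C[1]: E(K, 04) = 83; EA ⊕ 83 = 69.
C[2]: E(K, 69) = 96; B2 ⊕ 96 = 24.

C[0] = 04, C[1] = 69, C[2] = 24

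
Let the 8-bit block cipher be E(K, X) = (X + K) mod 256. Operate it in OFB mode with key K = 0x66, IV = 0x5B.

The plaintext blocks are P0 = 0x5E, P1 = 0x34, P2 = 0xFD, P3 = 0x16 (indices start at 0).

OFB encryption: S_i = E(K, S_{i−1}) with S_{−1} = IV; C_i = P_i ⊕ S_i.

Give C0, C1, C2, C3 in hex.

C0: S = E(K, 0x5B) = 0xC1; 0x5E ⊕ 0xC1 = 0x9F.
C1: S = E(K, 0xC1) = 0x27; 0x34 ⊕ 0x27 = 0x13.
C2: S = E(K, 0x27) = 0x8D; 0xFD ⊕ 0x8D = 0x70.
C3: S = E(K, 0x8D) = 0xF3; 0x16 ⊕ 0xF3 = 0xE5.

C0 = 0x9F, C1 = 0x13, C2 = 0x70, C3 = 0xE5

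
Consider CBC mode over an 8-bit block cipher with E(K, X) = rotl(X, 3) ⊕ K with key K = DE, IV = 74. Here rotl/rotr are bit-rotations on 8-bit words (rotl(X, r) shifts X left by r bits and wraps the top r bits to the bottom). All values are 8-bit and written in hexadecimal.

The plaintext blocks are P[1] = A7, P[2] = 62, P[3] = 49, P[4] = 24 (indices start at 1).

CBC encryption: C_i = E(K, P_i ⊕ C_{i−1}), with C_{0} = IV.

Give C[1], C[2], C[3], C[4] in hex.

C[1] = 40, C[2] = CF, C[3] = EA, C[4] = A8

C[1]: P[1] ⊕ 74 = D3; E(K, D3) = 40.
C[2]: P[2] ⊕ 40 = 22; E(K, 22) = CF.
C[3]: P[3] ⊕ CF = 86; E(K, 86) = EA.
C[4]: P[4] ⊕ EA = CE; E(K, CE) = A8.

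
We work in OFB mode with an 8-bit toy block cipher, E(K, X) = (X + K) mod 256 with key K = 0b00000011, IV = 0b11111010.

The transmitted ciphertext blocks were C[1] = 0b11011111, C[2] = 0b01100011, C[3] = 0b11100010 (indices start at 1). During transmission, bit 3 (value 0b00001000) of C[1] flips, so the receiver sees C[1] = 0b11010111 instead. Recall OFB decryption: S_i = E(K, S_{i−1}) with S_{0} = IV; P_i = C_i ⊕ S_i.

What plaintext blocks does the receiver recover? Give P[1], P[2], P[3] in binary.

Only C[1] changed, to 0b11010111. In OFB, a change in C_i flips the same bit in P_i only; the keystream is unaffected. Decrypting the received ciphertext:
P[1]: S = E(K, 0b11111010) = 0b11111101; 0b11010111 ⊕ 0b11111101 = 0b00101010.
P[2]: S = E(K, 0b11111101) = 0b00000000; 0b01100011 ⊕ 0b00000000 = 0b01100011.
P[3]: S = E(K, 0b00000000) = 0b00000011; 0b11100010 ⊕ 0b00000011 = 0b11100001.
Blocks that differ from the original plaintext: P[1].

P[1] = 0b00101010, P[2] = 0b01100011, P[3] = 0b11100001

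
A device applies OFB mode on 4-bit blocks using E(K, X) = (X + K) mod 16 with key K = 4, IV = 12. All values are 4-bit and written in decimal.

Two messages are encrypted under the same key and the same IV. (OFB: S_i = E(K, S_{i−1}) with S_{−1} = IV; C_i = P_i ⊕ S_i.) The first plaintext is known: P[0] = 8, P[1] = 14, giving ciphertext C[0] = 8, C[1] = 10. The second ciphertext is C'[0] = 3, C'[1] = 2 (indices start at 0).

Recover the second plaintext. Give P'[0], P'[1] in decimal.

In OFB with a reused IV, both messages share the same keystream S_i, so C_i ⊕ C'_i = P_i ⊕ P'_i and thus P'_i = P_i ⊕ C_i ⊕ C'_i.
P'[0]: 8 ⊕ 8 ⊕ 3 = 3.
P'[1]: 14 ⊕ 10 ⊕ 2 = 6.

P'[0] = 3, P'[1] = 6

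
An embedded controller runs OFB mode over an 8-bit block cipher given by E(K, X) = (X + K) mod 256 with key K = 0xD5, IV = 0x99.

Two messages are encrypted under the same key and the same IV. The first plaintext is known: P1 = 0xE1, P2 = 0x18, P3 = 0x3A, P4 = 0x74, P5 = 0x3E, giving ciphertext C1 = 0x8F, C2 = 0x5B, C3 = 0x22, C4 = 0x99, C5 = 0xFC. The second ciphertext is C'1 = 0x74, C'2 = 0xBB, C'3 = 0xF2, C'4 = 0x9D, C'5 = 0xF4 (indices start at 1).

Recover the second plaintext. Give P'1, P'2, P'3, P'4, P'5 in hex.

P'1 = 0x1A, P'2 = 0xF8, P'3 = 0xEA, P'4 = 0x70, P'5 = 0x36

In OFB with a reused IV, both messages share the same keystream S_i, so C_i ⊕ C'_i = P_i ⊕ P'_i and thus P'_i = P_i ⊕ C_i ⊕ C'_i.
P'1: 0xE1 ⊕ 0x8F ⊕ 0x74 = 0x1A.
P'2: 0x18 ⊕ 0x5B ⊕ 0xBB = 0xF8.
P'3: 0x3A ⊕ 0x22 ⊕ 0xF2 = 0xEA.
P'4: 0x74 ⊕ 0x99 ⊕ 0x9D = 0x70.
P'5: 0x3E ⊕ 0xFC ⊕ 0xF4 = 0x36.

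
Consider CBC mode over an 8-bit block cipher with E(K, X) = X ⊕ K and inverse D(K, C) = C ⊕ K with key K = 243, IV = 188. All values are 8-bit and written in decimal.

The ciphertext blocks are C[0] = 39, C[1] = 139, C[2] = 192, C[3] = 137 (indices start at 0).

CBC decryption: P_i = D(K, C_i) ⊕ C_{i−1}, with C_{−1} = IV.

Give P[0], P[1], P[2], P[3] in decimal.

P[0]: D(K, 39) = 212; 212 ⊕ 188 = 104.
P[1]: D(K, 139) = 120; 120 ⊕ 39 = 95.
P[2]: D(K, 192) = 51; 51 ⊕ 139 = 184.
P[3]: D(K, 137) = 122; 122 ⊕ 192 = 186.

P[0] = 104, P[1] = 95, P[2] = 184, P[3] = 186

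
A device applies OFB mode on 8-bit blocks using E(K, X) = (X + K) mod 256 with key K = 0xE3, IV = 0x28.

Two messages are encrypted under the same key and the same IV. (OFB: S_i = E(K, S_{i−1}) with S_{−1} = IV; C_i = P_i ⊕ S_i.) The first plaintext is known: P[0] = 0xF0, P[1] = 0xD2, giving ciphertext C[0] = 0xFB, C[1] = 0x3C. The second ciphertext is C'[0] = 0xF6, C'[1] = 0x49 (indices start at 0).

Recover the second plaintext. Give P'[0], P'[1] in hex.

P'[0] = 0xFD, P'[1] = 0xA7

In OFB with a reused IV, both messages share the same keystream S_i, so C_i ⊕ C'_i = P_i ⊕ P'_i and thus P'_i = P_i ⊕ C_i ⊕ C'_i.
P'[0]: 0xF0 ⊕ 0xFB ⊕ 0xF6 = 0xFD.
P'[1]: 0xD2 ⊕ 0x3C ⊕ 0x49 = 0xA7.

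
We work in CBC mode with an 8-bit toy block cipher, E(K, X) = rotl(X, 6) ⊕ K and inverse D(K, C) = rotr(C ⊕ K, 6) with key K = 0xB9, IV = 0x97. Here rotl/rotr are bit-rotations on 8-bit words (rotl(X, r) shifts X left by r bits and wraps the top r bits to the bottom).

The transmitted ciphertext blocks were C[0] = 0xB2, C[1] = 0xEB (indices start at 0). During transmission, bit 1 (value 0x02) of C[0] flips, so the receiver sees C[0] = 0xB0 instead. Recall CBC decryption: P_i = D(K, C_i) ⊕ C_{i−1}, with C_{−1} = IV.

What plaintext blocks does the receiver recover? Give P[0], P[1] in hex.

P[0] = 0xB3, P[1] = 0xF9

Only C[0] changed, to 0xB0. In CBC, a change in C_i garbles P_i and flips the same bit in P_{i+1}. Decrypting the received ciphertext:
P[0]: D(K, 0xB0) = 0x24; 0x24 ⊕ 0x97 = 0xB3.
P[1]: D(K, 0xEB) = 0x49; 0x49 ⊕ 0xB0 = 0xF9.
Blocks that differ from the original plaintext: P[0], P[1].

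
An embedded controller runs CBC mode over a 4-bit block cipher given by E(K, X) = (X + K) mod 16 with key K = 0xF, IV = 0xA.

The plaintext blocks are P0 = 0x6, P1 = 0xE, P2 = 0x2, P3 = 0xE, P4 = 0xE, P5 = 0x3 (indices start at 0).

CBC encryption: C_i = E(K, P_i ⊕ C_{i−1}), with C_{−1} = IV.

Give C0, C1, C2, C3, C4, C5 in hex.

C0: P0 ⊕ 0xA = 0xC; E(K, 0xC) = 0xB.
C1: P1 ⊕ 0xB = 0x5; E(K, 0x5) = 0x4.
C2: P2 ⊕ 0x4 = 0x6; E(K, 0x6) = 0x5.
C3: P3 ⊕ 0x5 = 0xB; E(K, 0xB) = 0xA.
C4: P4 ⊕ 0xA = 0x4; E(K, 0x4) = 0x3.
C5: P5 ⊕ 0x3 = 0x0; E(K, 0x0) = 0xF.

C0 = 0xB, C1 = 0x4, C2 = 0x5, C3 = 0xA, C4 = 0x3, C5 = 0xF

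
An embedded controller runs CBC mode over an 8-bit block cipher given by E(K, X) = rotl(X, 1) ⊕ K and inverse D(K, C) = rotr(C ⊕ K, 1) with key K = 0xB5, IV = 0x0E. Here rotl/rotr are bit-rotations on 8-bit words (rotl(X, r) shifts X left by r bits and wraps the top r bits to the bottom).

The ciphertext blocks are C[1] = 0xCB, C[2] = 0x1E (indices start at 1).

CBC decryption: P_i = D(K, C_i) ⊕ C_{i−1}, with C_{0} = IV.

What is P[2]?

P[2]: D(K, 0x1E) = 0xD5; 0xD5 ⊕ 0xCB = 0x1E.

P[2] = 0x1E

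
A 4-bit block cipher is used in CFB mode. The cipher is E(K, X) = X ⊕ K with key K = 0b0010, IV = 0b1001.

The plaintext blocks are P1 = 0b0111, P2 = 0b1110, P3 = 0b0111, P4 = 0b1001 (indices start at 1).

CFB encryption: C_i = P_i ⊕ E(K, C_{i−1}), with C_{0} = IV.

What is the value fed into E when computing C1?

C1: E(K, 0b1001) = 0b1011; 0b0111 ⊕ 0b1011 = 0b1100.
So the input to E for block 1 is 0b1001.

0b1001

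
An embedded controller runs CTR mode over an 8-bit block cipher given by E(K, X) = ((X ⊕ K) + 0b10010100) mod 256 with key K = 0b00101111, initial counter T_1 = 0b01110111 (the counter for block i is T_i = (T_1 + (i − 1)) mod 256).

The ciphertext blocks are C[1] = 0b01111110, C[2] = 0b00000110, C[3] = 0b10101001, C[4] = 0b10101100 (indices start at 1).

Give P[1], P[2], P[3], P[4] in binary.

CTR decryption: S_i = E(K, T_i) where T_i is the counter for block i; P_i = C_i ⊕ S_i.
P[1]: T = 0b01110111, S = E(K, T) = 0b11101100; 0b01111110 ⊕ 0b11101100 = 0b10010010.
P[2]: T = 0b01111000, S = E(K, T) = 0b11101011; 0b00000110 ⊕ 0b11101011 = 0b11101101.
P[3]: T = 0b01111001, S = E(K, T) = 0b11101010; 0b10101001 ⊕ 0b11101010 = 0b01000011.
P[4]: T = 0b01111010, S = E(K, T) = 0b11101001; 0b10101100 ⊕ 0b11101001 = 0b01000101.

P[1] = 0b10010010, P[2] = 0b11101101, P[3] = 0b01000011, P[4] = 0b01000101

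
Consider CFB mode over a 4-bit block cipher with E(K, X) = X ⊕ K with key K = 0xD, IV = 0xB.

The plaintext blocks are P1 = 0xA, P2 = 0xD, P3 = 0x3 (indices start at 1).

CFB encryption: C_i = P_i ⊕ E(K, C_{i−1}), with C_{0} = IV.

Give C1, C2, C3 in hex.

C1: E(K, 0xB) = 0x6; 0xA ⊕ 0x6 = 0xC.
C2: E(K, 0xC) = 0x1; 0xD ⊕ 0x1 = 0xC.
C3: E(K, 0xC) = 0x1; 0x3 ⊕ 0x1 = 0x2.

C1 = 0xC, C2 = 0xC, C3 = 0x2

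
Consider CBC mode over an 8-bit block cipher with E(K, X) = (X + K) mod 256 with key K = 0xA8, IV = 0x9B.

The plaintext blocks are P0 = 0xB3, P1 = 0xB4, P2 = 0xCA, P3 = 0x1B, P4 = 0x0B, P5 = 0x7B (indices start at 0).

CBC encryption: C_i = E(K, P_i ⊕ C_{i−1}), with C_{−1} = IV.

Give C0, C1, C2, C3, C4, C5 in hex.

C0 = 0xD0, C1 = 0x0C, C2 = 0x6E, C3 = 0x1D, C4 = 0xBE, C5 = 0x6D

C0: P0 ⊕ 0x9B = 0x28; E(K, 0x28) = 0xD0.
C1: P1 ⊕ 0xD0 = 0x64; E(K, 0x64) = 0x0C.
C2: P2 ⊕ 0x0C = 0xC6; E(K, 0xC6) = 0x6E.
C3: P3 ⊕ 0x6E = 0x75; E(K, 0x75) = 0x1D.
C4: P4 ⊕ 0x1D = 0x16; E(K, 0x16) = 0xBE.
C5: P5 ⊕ 0xBE = 0xC5; E(K, 0xC5) = 0x6D.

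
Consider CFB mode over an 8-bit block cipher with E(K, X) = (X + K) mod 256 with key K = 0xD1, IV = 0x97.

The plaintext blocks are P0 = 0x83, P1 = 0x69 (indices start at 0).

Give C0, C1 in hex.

CFB encryption: C_i = P_i ⊕ E(K, C_{i−1}), with C_{−1} = IV.
C0: E(K, 0x97) = 0x68; 0x83 ⊕ 0x68 = 0xEB.
C1: E(K, 0xEB) = 0xBC; 0x69 ⊕ 0xBC = 0xD5.

C0 = 0xEB, C1 = 0xD5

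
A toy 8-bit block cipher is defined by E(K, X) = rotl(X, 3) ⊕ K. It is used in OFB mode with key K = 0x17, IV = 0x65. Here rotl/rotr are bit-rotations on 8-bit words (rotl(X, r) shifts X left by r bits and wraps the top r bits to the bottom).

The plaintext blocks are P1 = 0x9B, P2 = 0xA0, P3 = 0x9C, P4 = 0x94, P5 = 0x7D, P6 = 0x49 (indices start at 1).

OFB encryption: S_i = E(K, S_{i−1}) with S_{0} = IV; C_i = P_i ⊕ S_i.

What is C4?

C4 = 0x86

C1: S = E(K, 0x65) = 0x3C; 0x9B ⊕ 0x3C = 0xA7.
C2: S = E(K, 0x3C) = 0xF6; 0xA0 ⊕ 0xF6 = 0x56.
C3: S = E(K, 0xF6) = 0xA0; 0x9C ⊕ 0xA0 = 0x3C.
C4: S = E(K, 0xA0) = 0x12; 0x94 ⊕ 0x12 = 0x86.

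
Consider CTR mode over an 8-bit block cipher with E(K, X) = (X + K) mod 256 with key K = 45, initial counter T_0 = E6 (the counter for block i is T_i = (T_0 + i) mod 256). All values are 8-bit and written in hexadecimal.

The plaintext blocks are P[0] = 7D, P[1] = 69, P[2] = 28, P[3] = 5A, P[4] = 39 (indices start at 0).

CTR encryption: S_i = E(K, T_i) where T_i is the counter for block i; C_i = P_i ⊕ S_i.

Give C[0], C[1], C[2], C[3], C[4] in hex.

C[0] = 56, C[1] = 45, C[2] = 05, C[3] = 74, C[4] = 16

C[0]: T = E6, S = E(K, T) = 2B; 7D ⊕ 2B = 56.
C[1]: T = E7, S = E(K, T) = 2C; 69 ⊕ 2C = 45.
C[2]: T = E8, S = E(K, T) = 2D; 28 ⊕ 2D = 05.
C[3]: T = E9, S = E(K, T) = 2E; 5A ⊕ 2E = 74.
C[4]: T = EA, S = E(K, T) = 2F; 39 ⊕ 2F = 16.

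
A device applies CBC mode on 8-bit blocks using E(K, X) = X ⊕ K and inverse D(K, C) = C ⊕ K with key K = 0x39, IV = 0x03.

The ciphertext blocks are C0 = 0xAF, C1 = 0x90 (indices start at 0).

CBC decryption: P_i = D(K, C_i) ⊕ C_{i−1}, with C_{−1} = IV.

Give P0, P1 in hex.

P0: D(K, 0xAF) = 0x96; 0x96 ⊕ 0x03 = 0x95.
P1: D(K, 0x90) = 0xA9; 0xA9 ⊕ 0xAF = 0x06.

P0 = 0x95, P1 = 0x06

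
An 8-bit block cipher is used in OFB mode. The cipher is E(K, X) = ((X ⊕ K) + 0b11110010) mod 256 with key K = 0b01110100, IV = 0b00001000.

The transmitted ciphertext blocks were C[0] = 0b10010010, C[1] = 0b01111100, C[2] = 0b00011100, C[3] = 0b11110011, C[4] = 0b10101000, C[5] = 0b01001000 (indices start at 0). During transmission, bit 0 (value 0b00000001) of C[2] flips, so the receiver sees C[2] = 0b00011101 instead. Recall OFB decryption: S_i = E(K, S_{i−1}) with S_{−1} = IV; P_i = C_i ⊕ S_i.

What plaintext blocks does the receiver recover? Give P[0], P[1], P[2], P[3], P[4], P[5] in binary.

P[0] = 0b11111100, P[1] = 0b01110000, P[2] = 0b01110111, P[3] = 0b11100011, P[4] = 0b11111110, P[5] = 0b01011100

Only C[2] changed, to 0b00011101. In OFB, a change in C_i flips the same bit in P_i only; the keystream is unaffected. Decrypting the received ciphertext:
P[0]: S = E(K, 0b00001000) = 0b01101110; 0b10010010 ⊕ 0b01101110 = 0b11111100.
P[1]: S = E(K, 0b01101110) = 0b00001100; 0b01111100 ⊕ 0b00001100 = 0b01110000.
P[2]: S = E(K, 0b00001100) = 0b01101010; 0b00011101 ⊕ 0b01101010 = 0b01110111.
P[3]: S = E(K, 0b01101010) = 0b00010000; 0b11110011 ⊕ 0b00010000 = 0b11100011.
P[4]: S = E(K, 0b00010000) = 0b01010110; 0b10101000 ⊕ 0b01010110 = 0b11111110.
P[5]: S = E(K, 0b01010110) = 0b00010100; 0b01001000 ⊕ 0b00010100 = 0b01011100.
Blocks that differ from the original plaintext: P[2].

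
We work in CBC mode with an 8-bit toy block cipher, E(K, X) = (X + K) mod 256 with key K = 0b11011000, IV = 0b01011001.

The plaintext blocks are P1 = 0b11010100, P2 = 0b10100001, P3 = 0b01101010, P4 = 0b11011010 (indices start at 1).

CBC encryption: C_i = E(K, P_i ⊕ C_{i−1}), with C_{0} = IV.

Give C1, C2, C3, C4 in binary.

C1 = 0b01100101, C2 = 0b10011100, C3 = 0b11001110, C4 = 0b11101100

C1: P1 ⊕ 0b01011001 = 0b10001101; E(K, 0b10001101) = 0b01100101.
C2: P2 ⊕ 0b01100101 = 0b11000100; E(K, 0b11000100) = 0b10011100.
C3: P3 ⊕ 0b10011100 = 0b11110110; E(K, 0b11110110) = 0b11001110.
C4: P4 ⊕ 0b11001110 = 0b00010100; E(K, 0b00010100) = 0b11101100.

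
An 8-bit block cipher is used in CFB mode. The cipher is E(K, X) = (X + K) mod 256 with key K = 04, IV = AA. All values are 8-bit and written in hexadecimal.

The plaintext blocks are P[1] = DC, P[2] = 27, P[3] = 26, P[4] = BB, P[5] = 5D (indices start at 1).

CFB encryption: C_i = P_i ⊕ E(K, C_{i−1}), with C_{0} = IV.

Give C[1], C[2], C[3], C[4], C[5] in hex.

C[1] = 72, C[2] = 51, C[3] = 73, C[4] = CC, C[5] = 8D

C[1]: E(K, AA) = AE; DC ⊕ AE = 72.
C[2]: E(K, 72) = 76; 27 ⊕ 76 = 51.
C[3]: E(K, 51) = 55; 26 ⊕ 55 = 73.
C[4]: E(K, 73) = 77; BB ⊕ 77 = CC.
C[5]: E(K, CC) = D0; 5D ⊕ D0 = 8D.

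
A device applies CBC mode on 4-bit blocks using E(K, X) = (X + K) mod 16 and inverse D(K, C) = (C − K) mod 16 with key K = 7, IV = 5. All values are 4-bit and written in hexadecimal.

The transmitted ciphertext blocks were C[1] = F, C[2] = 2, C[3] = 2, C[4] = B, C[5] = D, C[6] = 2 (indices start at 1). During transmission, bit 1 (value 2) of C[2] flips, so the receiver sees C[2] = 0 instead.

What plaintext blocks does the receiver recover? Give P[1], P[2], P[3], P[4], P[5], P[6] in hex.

P[1] = D, P[2] = 6, P[3] = B, P[4] = 6, P[5] = D, P[6] = 6

CBC decryption: P_i = D(K, C_i) ⊕ C_{i−1}, with C_{0} = IV.
Only C[2] changed, to 0. In CBC, a change in C_i garbles P_i and flips the same bit in P_{i+1}. Decrypting the received ciphertext:
P[1]: D(K, F) = 8; 8 ⊕ 5 = D.
P[2]: D(K, 0) = 9; 9 ⊕ F = 6.
P[3]: D(K, 2) = B; B ⊕ 0 = B.
P[4]: D(K, B) = 4; 4 ⊕ 2 = 6.
P[5]: D(K, D) = 6; 6 ⊕ B = D.
P[6]: D(K, 2) = B; B ⊕ D = 6.
Blocks that differ from the original plaintext: P[2], P[3].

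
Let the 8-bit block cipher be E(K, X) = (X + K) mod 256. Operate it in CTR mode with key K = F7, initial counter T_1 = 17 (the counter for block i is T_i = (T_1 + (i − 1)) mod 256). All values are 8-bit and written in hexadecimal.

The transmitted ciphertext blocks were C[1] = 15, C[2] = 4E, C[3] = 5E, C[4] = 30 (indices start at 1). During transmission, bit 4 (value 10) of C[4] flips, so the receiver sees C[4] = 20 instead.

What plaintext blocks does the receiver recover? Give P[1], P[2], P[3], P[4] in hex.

CTR decryption: S_i = E(K, T_i) where T_i is the counter for block i; P_i = C_i ⊕ S_i.
Only C[4] changed, to 20. In CTR, a change in C_i flips the same bit in P_i only; the keystream is unaffected. Decrypting the received ciphertext:
P[1]: T = 17, S = E(K, T) = 0E; 15 ⊕ 0E = 1B.
P[2]: T = 18, S = E(K, T) = 0F; 4E ⊕ 0F = 41.
P[3]: T = 19, S = E(K, T) = 10; 5E ⊕ 10 = 4E.
P[4]: T = 1A, S = E(K, T) = 11; 20 ⊕ 11 = 31.
Blocks that differ from the original plaintext: P[4].

P[1] = 1B, P[2] = 41, P[3] = 4E, P[4] = 31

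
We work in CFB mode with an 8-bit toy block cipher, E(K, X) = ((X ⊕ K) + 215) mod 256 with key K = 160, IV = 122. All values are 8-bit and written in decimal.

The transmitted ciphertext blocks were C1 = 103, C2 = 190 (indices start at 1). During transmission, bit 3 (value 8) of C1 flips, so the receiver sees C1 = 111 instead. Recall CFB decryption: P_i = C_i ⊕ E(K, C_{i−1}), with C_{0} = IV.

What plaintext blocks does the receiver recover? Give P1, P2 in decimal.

Only C1 changed, to 111. In CFB, a change in C_i flips the same bit in P_i and garbles P_{i+1}. Decrypting the received ciphertext:
P1: E(K, 122) = 177; 111 ⊕ 177 = 222.
P2: E(K, 111) = 166; 190 ⊕ 166 = 24.
Blocks that differ from the original plaintext: P1, P2.

P1 = 222, P2 = 24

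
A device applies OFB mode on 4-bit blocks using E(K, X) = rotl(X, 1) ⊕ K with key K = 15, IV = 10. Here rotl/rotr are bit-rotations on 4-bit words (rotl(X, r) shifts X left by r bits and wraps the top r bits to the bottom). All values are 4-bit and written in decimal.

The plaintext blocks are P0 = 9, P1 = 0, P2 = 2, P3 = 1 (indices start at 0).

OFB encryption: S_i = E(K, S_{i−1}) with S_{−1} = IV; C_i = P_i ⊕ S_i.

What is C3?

C0: S = E(K, 10) = 10; 9 ⊕ 10 = 3.
C1: S = E(K, 10) = 10; 0 ⊕ 10 = 10.
C2: S = E(K, 10) = 10; 2 ⊕ 10 = 8.
C3: S = E(K, 10) = 10; 1 ⊕ 10 = 11.

C3 = 11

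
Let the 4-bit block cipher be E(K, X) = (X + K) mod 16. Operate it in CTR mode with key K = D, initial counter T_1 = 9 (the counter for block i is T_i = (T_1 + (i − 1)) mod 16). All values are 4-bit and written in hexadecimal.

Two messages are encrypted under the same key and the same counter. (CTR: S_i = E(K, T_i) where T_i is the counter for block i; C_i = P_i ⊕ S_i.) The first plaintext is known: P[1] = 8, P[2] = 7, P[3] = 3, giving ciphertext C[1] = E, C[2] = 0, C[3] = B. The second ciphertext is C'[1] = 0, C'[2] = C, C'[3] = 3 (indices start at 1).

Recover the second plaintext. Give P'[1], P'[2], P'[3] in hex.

In CTR with a reused counter, both messages share the same keystream S_i, so C_i ⊕ C'_i = P_i ⊕ P'_i and thus P'_i = P_i ⊕ C_i ⊕ C'_i.
P'[1]: 8 ⊕ E ⊕ 0 = 6.
P'[2]: 7 ⊕ 0 ⊕ C = B.
P'[3]: 3 ⊕ B ⊕ 3 = B.

P'[1] = 6, P'[2] = B, P'[3] = B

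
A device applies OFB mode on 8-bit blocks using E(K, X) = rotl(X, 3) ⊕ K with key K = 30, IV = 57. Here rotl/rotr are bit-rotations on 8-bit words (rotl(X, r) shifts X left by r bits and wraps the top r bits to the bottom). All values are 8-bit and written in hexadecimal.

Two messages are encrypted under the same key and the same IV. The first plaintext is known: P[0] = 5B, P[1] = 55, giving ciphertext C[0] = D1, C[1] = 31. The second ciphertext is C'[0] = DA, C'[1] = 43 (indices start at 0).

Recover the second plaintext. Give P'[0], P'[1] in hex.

P'[0] = 50, P'[1] = 27

In OFB with a reused IV, both messages share the same keystream S_i, so C_i ⊕ C'_i = P_i ⊕ P'_i and thus P'_i = P_i ⊕ C_i ⊕ C'_i.
P'[0]: 5B ⊕ D1 ⊕ DA = 50.
P'[1]: 55 ⊕ 31 ⊕ 43 = 27.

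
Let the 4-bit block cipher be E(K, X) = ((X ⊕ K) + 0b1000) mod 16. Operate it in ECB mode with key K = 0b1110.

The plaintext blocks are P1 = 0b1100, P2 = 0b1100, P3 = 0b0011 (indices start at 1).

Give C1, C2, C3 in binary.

ECB encryption: C_i = E(K, P_i).
C1: E(K, 0b1100) = 0b1010.
C2: E(K, 0b1100) = 0b1010.
C3: E(K, 0b0011) = 0b0101.

C1 = 0b1010, C2 = 0b1010, C3 = 0b0101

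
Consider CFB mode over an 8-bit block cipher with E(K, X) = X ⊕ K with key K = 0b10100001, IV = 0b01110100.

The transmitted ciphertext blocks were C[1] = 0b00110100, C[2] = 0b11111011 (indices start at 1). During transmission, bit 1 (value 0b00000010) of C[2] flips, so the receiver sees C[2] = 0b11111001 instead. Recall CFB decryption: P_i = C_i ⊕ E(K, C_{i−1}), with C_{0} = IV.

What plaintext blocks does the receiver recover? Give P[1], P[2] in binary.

Only C[2] changed, to 0b11111001. In CFB, a change in C_i flips the same bit in P_i and garbles P_{i+1}. Decrypting the received ciphertext:
P[1]: E(K, 0b01110100) = 0b11010101; 0b00110100 ⊕ 0b11010101 = 0b11100001.
P[2]: E(K, 0b00110100) = 0b10010101; 0b11111001 ⊕ 0b10010101 = 0b01101100.
Blocks that differ from the original plaintext: P[2].

P[1] = 0b11100001, P[2] = 0b01101100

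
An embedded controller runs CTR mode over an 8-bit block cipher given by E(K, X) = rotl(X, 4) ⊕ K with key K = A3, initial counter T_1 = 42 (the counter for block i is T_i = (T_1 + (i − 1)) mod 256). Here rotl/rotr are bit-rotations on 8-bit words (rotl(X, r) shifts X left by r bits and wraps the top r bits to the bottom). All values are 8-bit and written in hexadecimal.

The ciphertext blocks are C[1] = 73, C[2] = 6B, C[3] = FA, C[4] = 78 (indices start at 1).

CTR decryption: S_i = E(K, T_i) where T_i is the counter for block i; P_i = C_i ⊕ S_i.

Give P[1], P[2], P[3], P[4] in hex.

P[1] = F4, P[2] = FC, P[3] = 1D, P[4] = 8F

P[1]: T = 42, S = E(K, T) = 87; 73 ⊕ 87 = F4.
P[2]: T = 43, S = E(K, T) = 97; 6B ⊕ 97 = FC.
P[3]: T = 44, S = E(K, T) = E7; FA ⊕ E7 = 1D.
P[4]: T = 45, S = E(K, T) = F7; 78 ⊕ F7 = 8F.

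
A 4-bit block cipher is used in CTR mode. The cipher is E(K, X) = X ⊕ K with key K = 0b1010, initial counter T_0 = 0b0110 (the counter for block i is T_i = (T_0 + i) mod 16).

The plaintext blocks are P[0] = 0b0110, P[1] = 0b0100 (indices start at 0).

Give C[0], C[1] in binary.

CTR encryption: S_i = E(K, T_i) where T_i is the counter for block i; C_i = P_i ⊕ S_i.
C[0]: T = 0b0110, S = E(K, T) = 0b1100; 0b0110 ⊕ 0b1100 = 0b1010.
C[1]: T = 0b0111, S = E(K, T) = 0b1101; 0b0100 ⊕ 0b1101 = 0b1001.

C[0] = 0b1010, C[1] = 0b1001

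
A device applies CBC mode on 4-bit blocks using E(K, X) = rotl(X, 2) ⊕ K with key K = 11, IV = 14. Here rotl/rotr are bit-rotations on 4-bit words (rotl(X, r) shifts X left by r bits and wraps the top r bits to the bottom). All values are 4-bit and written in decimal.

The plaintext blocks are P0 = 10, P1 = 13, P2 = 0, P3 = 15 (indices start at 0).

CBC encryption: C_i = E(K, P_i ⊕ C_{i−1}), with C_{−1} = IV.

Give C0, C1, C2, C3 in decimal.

C0 = 10, C1 = 6, C2 = 2, C3 = 12

C0: P0 ⊕ 14 = 4; E(K, 4) = 10.
C1: P1 ⊕ 10 = 7; E(K, 7) = 6.
C2: P2 ⊕ 6 = 6; E(K, 6) = 2.
C3: P3 ⊕ 2 = 13; E(K, 13) = 12.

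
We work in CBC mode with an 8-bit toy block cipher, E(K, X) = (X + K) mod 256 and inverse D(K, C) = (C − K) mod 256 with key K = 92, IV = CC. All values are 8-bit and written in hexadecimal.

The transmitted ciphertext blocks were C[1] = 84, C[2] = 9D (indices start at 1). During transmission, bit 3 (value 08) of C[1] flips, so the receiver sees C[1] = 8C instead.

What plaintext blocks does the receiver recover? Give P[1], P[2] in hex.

CBC decryption: P_i = D(K, C_i) ⊕ C_{i−1}, with C_{0} = IV.
Only C[1] changed, to 8C. In CBC, a change in C_i garbles P_i and flips the same bit in P_{i+1}. Decrypting the received ciphertext:
P[1]: D(K, 8C) = FA; FA ⊕ CC = 36.
P[2]: D(K, 9D) = 0B; 0B ⊕ 8C = 87.
Blocks that differ from the original plaintext: P[1], P[2].

P[1] = 36, P[2] = 87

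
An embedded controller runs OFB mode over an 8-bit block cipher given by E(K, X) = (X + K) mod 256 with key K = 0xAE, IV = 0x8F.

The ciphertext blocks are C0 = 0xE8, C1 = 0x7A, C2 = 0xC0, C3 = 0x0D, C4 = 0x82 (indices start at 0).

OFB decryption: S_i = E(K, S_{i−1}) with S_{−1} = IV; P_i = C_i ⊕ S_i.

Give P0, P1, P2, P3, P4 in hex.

P0 = 0xD5, P1 = 0x91, P2 = 0x59, P3 = 0x4A, P4 = 0x77

P0: S = E(K, 0x8F) = 0x3D; 0xE8 ⊕ 0x3D = 0xD5.
P1: S = E(K, 0x3D) = 0xEB; 0x7A ⊕ 0xEB = 0x91.
P2: S = E(K, 0xEB) = 0x99; 0xC0 ⊕ 0x99 = 0x59.
P3: S = E(K, 0x99) = 0x47; 0x0D ⊕ 0x47 = 0x4A.
P4: S = E(K, 0x47) = 0xF5; 0x82 ⊕ 0xF5 = 0x77.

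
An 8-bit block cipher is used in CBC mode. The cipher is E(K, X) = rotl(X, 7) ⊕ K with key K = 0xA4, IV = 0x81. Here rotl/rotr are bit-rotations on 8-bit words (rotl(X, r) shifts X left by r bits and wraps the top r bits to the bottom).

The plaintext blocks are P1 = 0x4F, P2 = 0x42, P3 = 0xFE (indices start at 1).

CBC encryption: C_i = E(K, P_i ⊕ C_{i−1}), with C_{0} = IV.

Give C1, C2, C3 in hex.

C1 = 0xC3, C2 = 0x64, C3 = 0xE9

C1: P1 ⊕ 0x81 = 0xCE; E(K, 0xCE) = 0xC3.
C2: P2 ⊕ 0xC3 = 0x81; E(K, 0x81) = 0x64.
C3: P3 ⊕ 0x64 = 0x9A; E(K, 0x9A) = 0xE9.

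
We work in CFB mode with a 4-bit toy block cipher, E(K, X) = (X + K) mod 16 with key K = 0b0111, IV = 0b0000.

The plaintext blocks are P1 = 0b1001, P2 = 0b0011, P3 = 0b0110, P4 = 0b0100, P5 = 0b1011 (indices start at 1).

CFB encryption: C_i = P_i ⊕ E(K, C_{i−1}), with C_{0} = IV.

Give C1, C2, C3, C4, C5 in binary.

C1: E(K, 0b0000) = 0b0111; 0b1001 ⊕ 0b0111 = 0b1110.
C2: E(K, 0b1110) = 0b0101; 0b0011 ⊕ 0b0101 = 0b0110.
C3: E(K, 0b0110) = 0b1101; 0b0110 ⊕ 0b1101 = 0b1011.
C4: E(K, 0b1011) = 0b0010; 0b0100 ⊕ 0b0010 = 0b0110.
C5: E(K, 0b0110) = 0b1101; 0b1011 ⊕ 0b1101 = 0b0110.

C1 = 0b1110, C2 = 0b0110, C3 = 0b1011, C4 = 0b0110, C5 = 0b0110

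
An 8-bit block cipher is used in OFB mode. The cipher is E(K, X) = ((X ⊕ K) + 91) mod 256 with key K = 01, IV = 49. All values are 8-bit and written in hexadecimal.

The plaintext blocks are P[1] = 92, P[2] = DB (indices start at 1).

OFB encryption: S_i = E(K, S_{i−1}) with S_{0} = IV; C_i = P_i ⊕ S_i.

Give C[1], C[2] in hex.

C[1] = 4B, C[2] = B2

C[1]: S = E(K, 49) = D9; 92 ⊕ D9 = 4B.
C[2]: S = E(K, D9) = 69; DB ⊕ 69 = B2.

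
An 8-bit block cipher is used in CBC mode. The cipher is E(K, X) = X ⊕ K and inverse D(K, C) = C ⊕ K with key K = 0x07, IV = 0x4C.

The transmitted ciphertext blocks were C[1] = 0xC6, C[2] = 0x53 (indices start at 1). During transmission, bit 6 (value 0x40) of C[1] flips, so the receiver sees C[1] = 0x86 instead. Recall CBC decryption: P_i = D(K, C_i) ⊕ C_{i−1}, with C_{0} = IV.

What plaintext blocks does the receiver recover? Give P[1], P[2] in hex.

P[1] = 0xCD, P[2] = 0xD2

Only C[1] changed, to 0x86. In CBC, a change in C_i garbles P_i and flips the same bit in P_{i+1}. Decrypting the received ciphertext:
P[1]: D(K, 0x86) = 0x81; 0x81 ⊕ 0x4C = 0xCD.
P[2]: D(K, 0x53) = 0x54; 0x54 ⊕ 0x86 = 0xD2.
Blocks that differ from the original plaintext: P[1], P[2].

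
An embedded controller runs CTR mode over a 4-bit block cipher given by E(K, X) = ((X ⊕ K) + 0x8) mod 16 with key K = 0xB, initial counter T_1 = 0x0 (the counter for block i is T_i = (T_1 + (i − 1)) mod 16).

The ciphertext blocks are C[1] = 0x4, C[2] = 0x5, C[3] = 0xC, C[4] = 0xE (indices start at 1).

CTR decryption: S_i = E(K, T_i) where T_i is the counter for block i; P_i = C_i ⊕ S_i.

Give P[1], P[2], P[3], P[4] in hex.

P[1] = 0x7, P[2] = 0x7, P[3] = 0xD, P[4] = 0xE

P[1]: T = 0x0, S = E(K, T) = 0x3; 0x4 ⊕ 0x3 = 0x7.
P[2]: T = 0x1, S = E(K, T) = 0x2; 0x5 ⊕ 0x2 = 0x7.
P[3]: T = 0x2, S = E(K, T) = 0x1; 0xC ⊕ 0x1 = 0xD.
P[4]: T = 0x3, S = E(K, T) = 0x0; 0xE ⊕ 0x0 = 0xE.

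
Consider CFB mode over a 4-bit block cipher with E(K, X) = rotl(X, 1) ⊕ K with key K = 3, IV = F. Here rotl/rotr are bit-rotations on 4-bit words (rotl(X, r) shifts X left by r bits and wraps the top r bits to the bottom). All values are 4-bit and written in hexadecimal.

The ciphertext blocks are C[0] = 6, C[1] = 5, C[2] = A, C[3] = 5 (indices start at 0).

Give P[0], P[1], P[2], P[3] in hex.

P[0] = A, P[1] = A, P[2] = 3, P[3] = 3

CFB decryption: P_i = C_i ⊕ E(K, C_{i−1}), with C_{−1} = IV.
P[0]: E(K, F) = C; 6 ⊕ C = A.
P[1]: E(K, 6) = F; 5 ⊕ F = A.
P[2]: E(K, 5) = 9; A ⊕ 9 = 3.
P[3]: E(K, A) = 6; 5 ⊕ 6 = 3.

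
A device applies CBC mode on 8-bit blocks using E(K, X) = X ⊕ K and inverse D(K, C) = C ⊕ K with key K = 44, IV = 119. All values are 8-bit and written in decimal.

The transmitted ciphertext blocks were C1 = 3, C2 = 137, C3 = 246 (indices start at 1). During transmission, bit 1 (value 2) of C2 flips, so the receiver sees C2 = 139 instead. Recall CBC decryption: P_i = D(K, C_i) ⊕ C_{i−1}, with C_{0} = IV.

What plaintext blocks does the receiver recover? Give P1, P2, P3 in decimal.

P1 = 88, P2 = 164, P3 = 81

Only C2 changed, to 139. In CBC, a change in C_i garbles P_i and flips the same bit in P_{i+1}. Decrypting the received ciphertext:
P1: D(K, 3) = 47; 47 ⊕ 119 = 88.
P2: D(K, 139) = 167; 167 ⊕ 3 = 164.
P3: D(K, 246) = 218; 218 ⊕ 139 = 81.
Blocks that differ from the original plaintext: P2, P3.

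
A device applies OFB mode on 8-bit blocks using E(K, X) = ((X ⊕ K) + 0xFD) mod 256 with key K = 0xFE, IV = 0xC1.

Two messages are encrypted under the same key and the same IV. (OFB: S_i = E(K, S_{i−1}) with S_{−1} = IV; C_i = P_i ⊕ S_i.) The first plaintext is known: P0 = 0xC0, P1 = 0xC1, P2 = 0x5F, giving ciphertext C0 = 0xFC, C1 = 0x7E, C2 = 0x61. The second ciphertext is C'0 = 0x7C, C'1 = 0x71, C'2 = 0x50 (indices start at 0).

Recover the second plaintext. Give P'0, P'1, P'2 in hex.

In OFB with a reused IV, both messages share the same keystream S_i, so C_i ⊕ C'_i = P_i ⊕ P'_i and thus P'_i = P_i ⊕ C_i ⊕ C'_i.
P'0: 0xC0 ⊕ 0xFC ⊕ 0x7C = 0x40.
P'1: 0xC1 ⊕ 0x7E ⊕ 0x71 = 0xCE.
P'2: 0x5F ⊕ 0x61 ⊕ 0x50 = 0x6E.

P'0 = 0x40, P'1 = 0xCE, P'2 = 0x6E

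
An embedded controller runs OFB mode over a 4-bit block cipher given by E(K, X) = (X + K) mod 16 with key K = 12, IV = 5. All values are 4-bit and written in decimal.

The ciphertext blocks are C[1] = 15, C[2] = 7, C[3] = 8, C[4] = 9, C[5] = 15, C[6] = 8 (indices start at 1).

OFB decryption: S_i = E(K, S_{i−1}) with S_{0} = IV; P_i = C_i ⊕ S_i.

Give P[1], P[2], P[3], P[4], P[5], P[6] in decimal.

P[1]: S = E(K, 5) = 1; 15 ⊕ 1 = 14.
P[2]: S = E(K, 1) = 13; 7 ⊕ 13 = 10.
P[3]: S = E(K, 13) = 9; 8 ⊕ 9 = 1.
P[4]: S = E(K, 9) = 5; 9 ⊕ 5 = 12.
P[5]: S = E(K, 5) = 1; 15 ⊕ 1 = 14.
P[6]: S = E(K, 1) = 13; 8 ⊕ 13 = 5.

P[1] = 14, P[2] = 10, P[3] = 1, P[4] = 12, P[5] = 14, P[6] = 5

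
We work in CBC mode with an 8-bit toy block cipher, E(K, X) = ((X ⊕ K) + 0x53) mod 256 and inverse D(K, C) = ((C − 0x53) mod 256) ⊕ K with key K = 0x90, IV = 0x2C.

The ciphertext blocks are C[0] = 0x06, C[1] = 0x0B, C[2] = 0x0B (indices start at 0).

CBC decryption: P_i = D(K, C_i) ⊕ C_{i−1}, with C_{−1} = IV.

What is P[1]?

P[1] = 0x2E

P[1]: D(K, 0x0B) = 0x28; 0x28 ⊕ 0x06 = 0x2E.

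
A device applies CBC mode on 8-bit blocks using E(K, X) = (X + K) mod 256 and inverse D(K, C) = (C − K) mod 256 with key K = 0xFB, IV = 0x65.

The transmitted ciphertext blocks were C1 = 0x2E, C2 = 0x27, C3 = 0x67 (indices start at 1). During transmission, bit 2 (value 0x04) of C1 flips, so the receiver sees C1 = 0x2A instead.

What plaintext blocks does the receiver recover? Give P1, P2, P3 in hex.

CBC decryption: P_i = D(K, C_i) ⊕ C_{i−1}, with C_{0} = IV.
Only C1 changed, to 0x2A. In CBC, a change in C_i garbles P_i and flips the same bit in P_{i+1}. Decrypting the received ciphertext:
P1: D(K, 0x2A) = 0x2F; 0x2F ⊕ 0x65 = 0x4A.
P2: D(K, 0x27) = 0x2C; 0x2C ⊕ 0x2A = 0x06.
P3: D(K, 0x67) = 0x6C; 0x6C ⊕ 0x27 = 0x4B.
Blocks that differ from the original plaintext: P1, P2.

P1 = 0x4A, P2 = 0x06, P3 = 0x4B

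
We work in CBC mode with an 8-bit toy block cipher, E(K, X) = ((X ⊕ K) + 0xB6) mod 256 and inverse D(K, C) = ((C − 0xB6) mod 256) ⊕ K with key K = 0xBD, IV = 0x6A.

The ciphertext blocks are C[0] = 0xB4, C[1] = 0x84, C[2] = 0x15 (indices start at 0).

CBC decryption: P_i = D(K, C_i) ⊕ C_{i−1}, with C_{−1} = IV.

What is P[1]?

P[1] = 0xC7

P[1]: D(K, 0x84) = 0x73; 0x73 ⊕ 0xB4 = 0xC7.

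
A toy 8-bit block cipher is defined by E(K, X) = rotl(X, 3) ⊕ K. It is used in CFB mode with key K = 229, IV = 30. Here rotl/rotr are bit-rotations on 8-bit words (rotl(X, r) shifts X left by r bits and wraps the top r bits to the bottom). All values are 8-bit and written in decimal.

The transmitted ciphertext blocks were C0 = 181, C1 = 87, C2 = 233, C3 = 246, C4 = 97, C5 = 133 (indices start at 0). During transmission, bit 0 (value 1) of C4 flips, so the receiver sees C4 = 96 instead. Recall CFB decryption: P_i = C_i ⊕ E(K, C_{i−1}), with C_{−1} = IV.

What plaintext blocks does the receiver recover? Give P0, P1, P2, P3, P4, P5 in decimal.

P0 = 160, P1 = 31, P2 = 182, P3 = 92, P4 = 50, P5 = 99

Only C4 changed, to 96. In CFB, a change in C_i flips the same bit in P_i and garbles P_{i+1}. Decrypting the received ciphertext:
P0: E(K, 30) = 21; 181 ⊕ 21 = 160.
P1: E(K, 181) = 72; 87 ⊕ 72 = 31.
P2: E(K, 87) = 95; 233 ⊕ 95 = 182.
P3: E(K, 233) = 170; 246 ⊕ 170 = 92.
P4: E(K, 246) = 82; 96 ⊕ 82 = 50.
P5: E(K, 96) = 230; 133 ⊕ 230 = 99.
Blocks that differ from the original plaintext: P4, P5.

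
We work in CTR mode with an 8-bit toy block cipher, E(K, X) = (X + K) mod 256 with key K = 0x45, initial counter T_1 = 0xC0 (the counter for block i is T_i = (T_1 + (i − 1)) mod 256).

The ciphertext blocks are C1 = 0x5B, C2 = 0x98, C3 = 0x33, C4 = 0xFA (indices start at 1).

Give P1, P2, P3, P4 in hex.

CTR decryption: S_i = E(K, T_i) where T_i is the counter for block i; P_i = C_i ⊕ S_i.
P1: T = 0xC0, S = E(K, T) = 0x05; 0x5B ⊕ 0x05 = 0x5E.
P2: T = 0xC1, S = E(K, T) = 0x06; 0x98 ⊕ 0x06 = 0x9E.
P3: T = 0xC2, S = E(K, T) = 0x07; 0x33 ⊕ 0x07 = 0x34.
P4: T = 0xC3, S = E(K, T) = 0x08; 0xFA ⊕ 0x08 = 0xF2.

P1 = 0x5E, P2 = 0x9E, P3 = 0x34, P4 = 0xF2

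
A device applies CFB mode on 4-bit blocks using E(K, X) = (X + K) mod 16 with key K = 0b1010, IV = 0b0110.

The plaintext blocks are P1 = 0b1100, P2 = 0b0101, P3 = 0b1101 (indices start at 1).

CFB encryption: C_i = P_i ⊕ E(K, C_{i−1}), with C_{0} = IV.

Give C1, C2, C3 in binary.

C1: E(K, 0b0110) = 0b0000; 0b1100 ⊕ 0b0000 = 0b1100.
C2: E(K, 0b1100) = 0b0110; 0b0101 ⊕ 0b0110 = 0b0011.
C3: E(K, 0b0011) = 0b1101; 0b1101 ⊕ 0b1101 = 0b0000.

C1 = 0b1100, C2 = 0b0011, C3 = 0b0000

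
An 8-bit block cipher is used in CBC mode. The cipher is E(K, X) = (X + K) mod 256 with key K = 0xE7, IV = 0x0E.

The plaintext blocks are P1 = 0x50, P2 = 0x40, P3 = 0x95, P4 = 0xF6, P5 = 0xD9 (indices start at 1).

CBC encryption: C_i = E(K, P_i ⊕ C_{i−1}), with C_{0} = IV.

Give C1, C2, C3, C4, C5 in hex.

C1: P1 ⊕ 0x0E = 0x5E; E(K, 0x5E) = 0x45.
C2: P2 ⊕ 0x45 = 0x05; E(K, 0x05) = 0xEC.
C3: P3 ⊕ 0xEC = 0x79; E(K, 0x79) = 0x60.
C4: P4 ⊕ 0x60 = 0x96; E(K, 0x96) = 0x7D.
C5: P5 ⊕ 0x7D = 0xA4; E(K, 0xA4) = 0x8B.

C1 = 0x45, C2 = 0xEC, C3 = 0x60, C4 = 0x7D, C5 = 0x8B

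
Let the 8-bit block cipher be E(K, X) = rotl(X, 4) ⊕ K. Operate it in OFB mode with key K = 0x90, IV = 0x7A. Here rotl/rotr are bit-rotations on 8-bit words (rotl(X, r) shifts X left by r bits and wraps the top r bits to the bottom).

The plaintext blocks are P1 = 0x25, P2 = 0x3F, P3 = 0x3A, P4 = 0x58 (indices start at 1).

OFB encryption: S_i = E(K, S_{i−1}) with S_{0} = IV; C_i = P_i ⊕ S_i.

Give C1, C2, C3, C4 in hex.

C1 = 0x12, C2 = 0xDC, C3 = 0x94, C4 = 0x22

C1: S = E(K, 0x7A) = 0x37; 0x25 ⊕ 0x37 = 0x12.
C2: S = E(K, 0x37) = 0xE3; 0x3F ⊕ 0xE3 = 0xDC.
C3: S = E(K, 0xE3) = 0xAE; 0x3A ⊕ 0xAE = 0x94.
C4: S = E(K, 0xAE) = 0x7A; 0x58 ⊕ 0x7A = 0x22.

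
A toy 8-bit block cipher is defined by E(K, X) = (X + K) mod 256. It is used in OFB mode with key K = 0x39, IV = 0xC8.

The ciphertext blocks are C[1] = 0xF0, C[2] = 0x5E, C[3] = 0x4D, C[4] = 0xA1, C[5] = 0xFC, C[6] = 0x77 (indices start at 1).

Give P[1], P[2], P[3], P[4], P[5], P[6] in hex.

P[1] = 0xF1, P[2] = 0x64, P[3] = 0x3E, P[4] = 0x0D, P[5] = 0x19, P[6] = 0x69

OFB decryption: S_i = E(K, S_{i−1}) with S_{0} = IV; P_i = C_i ⊕ S_i.
P[1]: S = E(K, 0xC8) = 0x01; 0xF0 ⊕ 0x01 = 0xF1.
P[2]: S = E(K, 0x01) = 0x3A; 0x5E ⊕ 0x3A = 0x64.
P[3]: S = E(K, 0x3A) = 0x73; 0x4D ⊕ 0x73 = 0x3E.
P[4]: S = E(K, 0x73) = 0xAC; 0xA1 ⊕ 0xAC = 0x0D.
P[5]: S = E(K, 0xAC) = 0xE5; 0xFC ⊕ 0xE5 = 0x19.
P[6]: S = E(K, 0xE5) = 0x1E; 0x77 ⊕ 0x1E = 0x69.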